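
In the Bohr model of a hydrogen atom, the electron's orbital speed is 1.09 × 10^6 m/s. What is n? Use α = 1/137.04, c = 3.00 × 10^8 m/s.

2

v_n = Zαc/n ⇒ n = Zαc/v = 1 × 0.00730 × 3.00 × 10^8 / 1.09 × 10^6 ≈ 2.01
n = 2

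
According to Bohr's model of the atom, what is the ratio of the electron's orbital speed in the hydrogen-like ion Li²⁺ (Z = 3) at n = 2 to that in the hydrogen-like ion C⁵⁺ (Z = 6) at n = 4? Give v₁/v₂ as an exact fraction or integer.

1

v ∝ Z^1 · n^-1
v₁/v₂ = (3/6)^1 · (2/4)^-1 = 1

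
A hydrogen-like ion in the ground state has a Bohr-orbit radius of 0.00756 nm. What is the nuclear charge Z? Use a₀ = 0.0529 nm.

r_n = n²a₀/Z ⇒ Z = n²a₀/r = 1² × 0.0529 / 0.00756 ≈ 7.00
Z = 7

7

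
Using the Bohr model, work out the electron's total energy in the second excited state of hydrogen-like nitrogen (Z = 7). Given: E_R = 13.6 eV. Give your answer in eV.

E_n = −E_R·Z²/n² = −13.6 × 7²/3² = -74.0 eV

-74.0 eV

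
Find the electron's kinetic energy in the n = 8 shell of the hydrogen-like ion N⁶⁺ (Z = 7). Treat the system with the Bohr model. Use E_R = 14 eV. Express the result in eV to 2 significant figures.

For a Coulomb orbit the virial theorem gives K = −E_n.
E_n = −E_R·Z²/n², so K = E_R·Z²/n² = 14 × 7²/8² = 11 eV

11 eV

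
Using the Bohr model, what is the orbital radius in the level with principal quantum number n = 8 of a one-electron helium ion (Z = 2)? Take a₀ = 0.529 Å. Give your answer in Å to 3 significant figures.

r_n = n²a₀/Z = 8² × 0.529 / 2
    = 64 × 0.529 / 2 = 16.9 Å

16.9 Å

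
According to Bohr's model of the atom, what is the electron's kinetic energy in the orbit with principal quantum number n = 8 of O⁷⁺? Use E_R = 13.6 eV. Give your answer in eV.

13.6 eV

For a Coulomb orbit the virial theorem gives K = −E_n.
E_n = −E_R·Z²/n², so K = E_R·Z²/n² = 13.6 × 8²/8² = 13.6 eV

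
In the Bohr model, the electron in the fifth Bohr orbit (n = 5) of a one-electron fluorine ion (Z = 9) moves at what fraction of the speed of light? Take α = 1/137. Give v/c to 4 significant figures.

0.01314

v_n = Zαc/n, so v/c = Zα/n = 9 × 0.007299 / 5 = 0.01314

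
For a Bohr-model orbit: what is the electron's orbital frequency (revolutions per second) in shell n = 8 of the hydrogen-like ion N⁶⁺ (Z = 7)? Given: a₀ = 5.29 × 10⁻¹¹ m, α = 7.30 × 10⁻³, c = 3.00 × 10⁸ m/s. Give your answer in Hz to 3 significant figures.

r = n²a₀/Z = 4.84 × 10⁻¹⁰ m, v = Zαc/n = 1.92 × 10⁶ m/s
f = v/(2πr) = 6.31 × 10¹⁴ Hz

6.31 × 10¹⁴ Hz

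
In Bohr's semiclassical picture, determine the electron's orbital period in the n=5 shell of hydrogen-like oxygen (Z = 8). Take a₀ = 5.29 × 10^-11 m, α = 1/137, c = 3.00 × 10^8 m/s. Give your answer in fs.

0.296 fs

r = n²a₀/Z = 5²·5.29 × 10^-11/8 = 1.65 × 10^-10 m
v = Zαc/n = 8·0.00730·3.00 × 10^8/5 = 3.50 × 10^6 m/s
T = 2πr/v = 2.96 × 10^-16 s = 0.296 fs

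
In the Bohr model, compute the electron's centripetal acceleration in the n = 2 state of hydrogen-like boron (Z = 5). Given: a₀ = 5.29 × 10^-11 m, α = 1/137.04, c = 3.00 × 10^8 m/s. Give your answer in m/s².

7.08 × 10^23 m/s²

r = n²a₀/Z = 4.23 × 10^-11 m, v = Zαc/n = 5.47 × 10^6 m/s
a = v²/r = (5.47 × 10^6)² / 4.23 × 10^-11 = 7.08 × 10^23 m/s²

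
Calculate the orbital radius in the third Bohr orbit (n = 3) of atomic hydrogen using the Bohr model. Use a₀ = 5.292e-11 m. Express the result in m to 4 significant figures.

r_n = n²a₀/Z = 3² × 5.292e-11 / 1
    = 9 × 5.292e-11 / 1 = 4.763e-10 m

4.763e-10 m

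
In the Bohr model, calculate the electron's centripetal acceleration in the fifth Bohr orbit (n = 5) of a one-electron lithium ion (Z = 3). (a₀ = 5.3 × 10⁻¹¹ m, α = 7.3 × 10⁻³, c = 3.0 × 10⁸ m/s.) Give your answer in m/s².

r = n²a₀/Z = 4.4 × 10⁻¹⁰ m, v = Zαc/n = 1.3 × 10⁶ m/s
a = v²/r = (1.3 × 10⁶)² / 4.4 × 10⁻¹⁰ = 3.9 × 10²¹ m/s²

3.9 × 10²¹ m/s²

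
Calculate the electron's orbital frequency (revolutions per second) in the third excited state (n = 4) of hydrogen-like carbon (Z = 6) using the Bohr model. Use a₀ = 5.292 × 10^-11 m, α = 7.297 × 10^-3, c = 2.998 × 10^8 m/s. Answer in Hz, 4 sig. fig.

r = n²a₀/Z = 1.411 × 10^-10 m, v = Zαc/n = 3.281 × 10^6 m/s
f = v/(2πr) = 3.701 × 10^15 Hz

3.701 × 10^15 Hz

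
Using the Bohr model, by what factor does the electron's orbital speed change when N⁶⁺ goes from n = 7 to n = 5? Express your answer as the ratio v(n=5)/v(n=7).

v ∝ Z^1 · n^-1; with Z fixed, v ∝ n^-1.
v(n=5)/v(n=7) = (5/7)^-1 = 7/5

7/5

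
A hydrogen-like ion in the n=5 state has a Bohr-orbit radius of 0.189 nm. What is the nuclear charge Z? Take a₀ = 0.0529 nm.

7

r_n = n²a₀/Z ⇒ Z = n²a₀/r = 5² × 0.0529 / 0.189 ≈ 7.00
Z = 7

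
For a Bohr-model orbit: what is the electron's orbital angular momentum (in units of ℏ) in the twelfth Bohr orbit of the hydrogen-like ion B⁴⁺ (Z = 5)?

L_n = nℏ, so L/ℏ = n = 12.

12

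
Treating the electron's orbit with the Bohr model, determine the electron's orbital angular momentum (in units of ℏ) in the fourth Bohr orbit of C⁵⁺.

L_n = nℏ, so L/ℏ = n = 4.

4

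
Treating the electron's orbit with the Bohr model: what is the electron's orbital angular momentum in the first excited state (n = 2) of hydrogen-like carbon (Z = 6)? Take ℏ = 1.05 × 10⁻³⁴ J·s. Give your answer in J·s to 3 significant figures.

2.10 × 10⁻³⁴ J·s

L_n = nℏ = 2 × 1.05 × 10⁻³⁴ = 2.10 × 10⁻³⁴ J·s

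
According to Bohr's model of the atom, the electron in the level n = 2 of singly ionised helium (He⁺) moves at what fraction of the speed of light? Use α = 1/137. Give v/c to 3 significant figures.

v_n = Zαc/n, so v/c = Zα/n = 2 × 0.00730 / 2 = 0.00730

0.00730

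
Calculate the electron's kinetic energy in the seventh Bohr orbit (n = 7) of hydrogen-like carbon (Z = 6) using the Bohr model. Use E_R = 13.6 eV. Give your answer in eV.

9.99 eV

For a Coulomb orbit the virial theorem gives K = −E_n.
E_n = −E_R·Z²/n², so K = E_R·Z²/n² = 13.6 × 6²/7² = 9.99 eV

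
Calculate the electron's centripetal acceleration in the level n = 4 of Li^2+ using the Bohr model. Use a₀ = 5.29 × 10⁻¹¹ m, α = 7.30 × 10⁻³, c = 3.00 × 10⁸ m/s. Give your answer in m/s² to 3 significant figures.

9.56 × 10²¹ m/s²

r = n²a₀/Z = 2.82 × 10⁻¹⁰ m, v = Zαc/n = 1.64 × 10⁶ m/s
a = v²/r = (1.64 × 10⁶)² / 2.82 × 10⁻¹⁰ = 9.56 × 10²¹ m/s²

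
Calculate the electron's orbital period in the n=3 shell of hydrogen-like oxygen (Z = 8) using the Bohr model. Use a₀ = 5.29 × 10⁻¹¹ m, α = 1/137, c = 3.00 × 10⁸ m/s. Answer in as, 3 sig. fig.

64.0 as

r = n²a₀/Z = 3²·5.29 × 10⁻¹¹/8 = 5.95 × 10⁻¹¹ m
v = Zαc/n = 8·0.00730·3.00 × 10⁸/3 = 5.84 × 10⁶ m/s
T = 2πr/v = 6.40 × 10⁻¹⁷ s = 64.0 as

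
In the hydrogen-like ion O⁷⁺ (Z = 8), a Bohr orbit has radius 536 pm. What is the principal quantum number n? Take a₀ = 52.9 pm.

r_n = n²a₀/Z ⇒ n² = rZ/a₀ = 536 × 8 / 52.9 ≈ 81.06
n = 9

9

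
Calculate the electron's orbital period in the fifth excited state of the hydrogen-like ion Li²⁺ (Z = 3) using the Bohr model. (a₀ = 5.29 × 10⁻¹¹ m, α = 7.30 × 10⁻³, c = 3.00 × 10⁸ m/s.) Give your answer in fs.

r = n²a₀/Z = 6²·5.29 × 10⁻¹¹/3 = 6.35 × 10⁻¹⁰ m
v = Zαc/n = 3·0.00730·3.00 × 10⁸/6 = 1.09 × 10⁶ m/s
T = 2πr/v = 3.64 × 10⁻¹⁵ s = 3.64 fs

3.64 fs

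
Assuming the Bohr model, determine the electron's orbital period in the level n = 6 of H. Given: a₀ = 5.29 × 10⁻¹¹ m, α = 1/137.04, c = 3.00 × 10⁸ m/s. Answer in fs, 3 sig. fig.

32.8 fs

r = n²a₀/Z = 6²·5.29 × 10⁻¹¹/1 = 1.90 × 10⁻⁹ m
v = Zαc/n = 1·0.00730·3.00 × 10⁸/6 = 3.65 × 10⁵ m/s
T = 2πr/v = 3.28 × 10⁻¹⁴ s = 32.8 fs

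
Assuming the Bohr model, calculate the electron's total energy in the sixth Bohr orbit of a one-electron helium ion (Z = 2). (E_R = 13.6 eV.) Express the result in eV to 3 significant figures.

-1.51 eV

E_n = −E_R·Z²/n² = −13.6 × 2²/6² = -1.51 eV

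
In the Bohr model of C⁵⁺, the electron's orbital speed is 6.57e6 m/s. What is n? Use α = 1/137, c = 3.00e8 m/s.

2

v_n = Zαc/n ⇒ n = Zαc/v = 6 × 0.00730 × 3.00e8 / 6.57e6 ≈ 2.00
n = 2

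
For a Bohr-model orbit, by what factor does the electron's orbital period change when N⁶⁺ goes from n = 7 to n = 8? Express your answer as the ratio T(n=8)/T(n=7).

T ∝ Z^-2 · n^3; with Z fixed, T ∝ n^3.
T(n=8)/T(n=7) = (8/7)^3 = 512/343

512/343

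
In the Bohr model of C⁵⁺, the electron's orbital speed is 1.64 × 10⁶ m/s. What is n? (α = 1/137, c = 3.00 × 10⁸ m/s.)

8

v_n = Zαc/n ⇒ n = Zαc/v = 6 × 0.00730 × 3.00 × 10⁸ / 1.64 × 10⁶ ≈ 8.01
n = 8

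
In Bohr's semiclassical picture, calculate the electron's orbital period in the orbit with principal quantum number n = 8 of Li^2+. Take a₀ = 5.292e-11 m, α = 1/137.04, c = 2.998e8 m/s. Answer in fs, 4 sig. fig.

8.647 fs

r = n²a₀/Z = 8²·5.292e-11/3 = 1.129e-9 m
v = Zαc/n = 3·0.007297·2.998e8/8 = 8.204e5 m/s
T = 2πr/v = 8.647e-15 s = 8.647 fs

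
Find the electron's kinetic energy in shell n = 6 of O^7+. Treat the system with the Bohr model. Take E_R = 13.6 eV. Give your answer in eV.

24.2 eV

For a Coulomb orbit the virial theorem gives K = −E_n.
E_n = −E_R·Z²/n², so K = E_R·Z²/n² = 13.6 × 8²/6² = 24.2 eV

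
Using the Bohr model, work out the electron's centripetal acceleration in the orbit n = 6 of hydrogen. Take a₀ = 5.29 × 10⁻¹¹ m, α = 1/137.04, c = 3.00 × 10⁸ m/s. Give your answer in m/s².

6.99 × 10¹⁹ m/s²

r = n²a₀/Z = 1.90 × 10⁻⁹ m, v = Zαc/n = 3.65 × 10⁵ m/s
a = v²/r = (3.65 × 10⁵)² / 1.90 × 10⁻⁹ = 6.99 × 10¹⁹ m/s²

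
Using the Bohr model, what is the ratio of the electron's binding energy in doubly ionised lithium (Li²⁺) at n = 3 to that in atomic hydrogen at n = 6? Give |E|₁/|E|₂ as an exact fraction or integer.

|E| ∝ Z^2 · n^-2
|E|₁/|E|₂ = (3/1)^2 · (3/6)^-2 = 36

36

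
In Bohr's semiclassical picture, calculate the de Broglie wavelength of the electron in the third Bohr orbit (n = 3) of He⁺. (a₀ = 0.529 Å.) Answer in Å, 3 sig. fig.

4.99 Å

The Bohr quantisation condition is nλ = 2πr_n.
r_n = n²a₀/Z = 2.38 Å
λ = 2πr_n/n = 2π·2.38/3 = 4.99 Å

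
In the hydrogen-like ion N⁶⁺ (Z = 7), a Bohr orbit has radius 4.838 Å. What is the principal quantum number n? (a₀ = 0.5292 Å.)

8

r_n = n²a₀/Z ⇒ n² = rZ/a₀ = 4.838 × 7 / 0.5292 ≈ 63.99
n = 8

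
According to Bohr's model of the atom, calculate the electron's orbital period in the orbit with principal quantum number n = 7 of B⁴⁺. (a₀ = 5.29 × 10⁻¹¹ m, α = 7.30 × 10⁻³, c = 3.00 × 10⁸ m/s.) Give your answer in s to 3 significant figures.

2.08 × 10⁻¹⁵ s

r = n²a₀/Z = 7²·5.29 × 10⁻¹¹/5 = 5.18 × 10⁻¹⁰ m
v = Zαc/n = 5·0.00730·3.00 × 10⁸/7 = 1.56 × 10⁶ m/s
T = 2πr/v = 2.08 × 10⁻¹⁵ s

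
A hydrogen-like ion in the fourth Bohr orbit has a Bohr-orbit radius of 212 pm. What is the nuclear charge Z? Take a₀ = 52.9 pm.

r_n = n²a₀/Z ⇒ Z = n²a₀/r = 4² × 52.9 / 212 ≈ 3.99
Z = 4

4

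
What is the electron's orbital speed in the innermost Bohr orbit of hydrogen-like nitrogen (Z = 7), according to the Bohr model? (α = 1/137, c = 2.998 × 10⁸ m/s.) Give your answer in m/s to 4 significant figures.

1.532 × 10⁷ m/s

v_n = Zαc/n = 7 × 0.007299 × 2.998 × 10⁸ / 1
    = 1.532 × 10⁷ m/s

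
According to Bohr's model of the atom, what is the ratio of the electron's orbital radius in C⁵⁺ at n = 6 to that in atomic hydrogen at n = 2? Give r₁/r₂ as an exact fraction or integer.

3/2

r ∝ Z^-1 · n^2
r₁/r₂ = (6/1)^-1 · (6/2)^2 = 3/2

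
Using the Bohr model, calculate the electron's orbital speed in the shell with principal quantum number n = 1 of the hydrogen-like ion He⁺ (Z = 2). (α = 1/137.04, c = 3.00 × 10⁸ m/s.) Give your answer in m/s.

v_n = Zαc/n = 2 × 0.00730 × 3.00 × 10⁸ / 1
    = 4.38 × 10⁶ m/s

4.38 × 10⁶ m/s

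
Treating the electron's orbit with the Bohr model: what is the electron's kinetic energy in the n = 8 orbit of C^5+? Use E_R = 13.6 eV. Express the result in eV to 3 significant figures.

7.65 eV

For a Coulomb orbit the virial theorem gives K = −E_n.
E_n = −E_R·Z²/n², so K = E_R·Z²/n² = 13.6 × 6²/8² = 7.65 eV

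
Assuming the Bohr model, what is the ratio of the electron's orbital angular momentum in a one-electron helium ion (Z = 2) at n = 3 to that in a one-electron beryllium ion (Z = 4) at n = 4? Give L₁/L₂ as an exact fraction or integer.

3/4

L = nℏ is independent of Z.
L₁/L₂ = n₁/n₂ = 3/4 = 3/4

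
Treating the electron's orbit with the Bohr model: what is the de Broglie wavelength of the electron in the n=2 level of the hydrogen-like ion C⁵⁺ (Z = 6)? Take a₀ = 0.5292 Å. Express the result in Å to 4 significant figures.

1.108 Å

The Bohr quantisation condition is nλ = 2πr_n.
r_n = n²a₀/Z = 0.3528 Å
λ = 2πr_n/n = 2π·0.3528/2 = 1.108 Å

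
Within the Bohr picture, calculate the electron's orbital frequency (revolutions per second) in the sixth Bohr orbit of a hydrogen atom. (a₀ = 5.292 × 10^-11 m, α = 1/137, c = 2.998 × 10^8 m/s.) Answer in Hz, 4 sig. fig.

3.047 × 10^13 Hz

r = n²a₀/Z = 1.905 × 10^-9 m, v = Zαc/n = 3.647 × 10^5 m/s
f = v/(2πr) = 3.047 × 10^13 Hz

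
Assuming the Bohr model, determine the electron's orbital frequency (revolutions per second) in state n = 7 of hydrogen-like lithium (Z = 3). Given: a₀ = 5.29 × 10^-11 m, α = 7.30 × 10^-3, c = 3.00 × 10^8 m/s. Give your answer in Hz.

1.73 × 10^14 Hz

r = n²a₀/Z = 8.64 × 10^-10 m, v = Zαc/n = 9.39 × 10^5 m/s
f = v/(2πr) = 1.73 × 10^14 Hz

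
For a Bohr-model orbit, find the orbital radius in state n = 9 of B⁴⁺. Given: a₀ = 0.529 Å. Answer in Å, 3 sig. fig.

8.57 Å

r_n = n²a₀/Z = 9² × 0.529 / 5
    = 81 × 0.529 / 5 = 8.57 Å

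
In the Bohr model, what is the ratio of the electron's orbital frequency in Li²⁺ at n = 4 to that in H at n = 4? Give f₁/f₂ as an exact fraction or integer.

9

f ∝ Z^2 · n^-3
f₁/f₂ = (3/1)^2 · (4/4)^-3 = 9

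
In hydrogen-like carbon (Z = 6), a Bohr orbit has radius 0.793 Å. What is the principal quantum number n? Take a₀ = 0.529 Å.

r_n = n²a₀/Z ⇒ n² = rZ/a₀ = 0.793 × 6 / 0.529 ≈ 8.99
n = 3

3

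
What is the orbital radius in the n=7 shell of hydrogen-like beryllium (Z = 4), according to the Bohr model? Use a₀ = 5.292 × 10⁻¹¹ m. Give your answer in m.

6.483 × 10⁻¹⁰ m

r_n = n²a₀/Z = 7² × 5.292 × 10⁻¹¹ / 4
    = 49 × 5.292 × 10⁻¹¹ / 4 = 6.483 × 10⁻¹⁰ m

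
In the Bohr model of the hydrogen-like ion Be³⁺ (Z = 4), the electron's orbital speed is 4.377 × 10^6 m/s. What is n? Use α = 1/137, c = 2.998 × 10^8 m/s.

2

v_n = Zαc/n ⇒ n = Zαc/v = 4 × 0.007299 × 2.998 × 10^8 / 4.377 × 10^6 ≈ 2.00
n = 2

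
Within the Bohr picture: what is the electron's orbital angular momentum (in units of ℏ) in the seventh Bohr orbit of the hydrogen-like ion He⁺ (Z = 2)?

7

L_n = nℏ, so L/ℏ = n = 7.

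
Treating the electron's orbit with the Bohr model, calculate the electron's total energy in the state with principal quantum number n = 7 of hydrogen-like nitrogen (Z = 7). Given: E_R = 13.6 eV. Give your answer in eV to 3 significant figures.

E_n = −E_R·Z²/n² = −13.6 × 7²/7² = -13.6 eV

-13.6 eV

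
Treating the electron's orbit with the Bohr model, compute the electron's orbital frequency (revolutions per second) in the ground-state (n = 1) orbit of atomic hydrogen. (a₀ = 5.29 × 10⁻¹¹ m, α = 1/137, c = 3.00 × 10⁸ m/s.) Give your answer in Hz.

6.59 × 10¹⁵ Hz

r = n²a₀/Z = 5.29 × 10⁻¹¹ m, v = Zαc/n = 2.19 × 10⁶ m/s
f = v/(2πr) = 6.59 × 10¹⁵ Hz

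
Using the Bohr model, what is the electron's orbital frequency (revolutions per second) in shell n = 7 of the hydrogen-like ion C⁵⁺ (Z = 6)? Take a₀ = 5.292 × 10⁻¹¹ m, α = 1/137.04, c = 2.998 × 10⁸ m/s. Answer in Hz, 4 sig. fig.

6.905 × 10¹⁴ Hz

r = n²a₀/Z = 4.322 × 10⁻¹⁰ m, v = Zαc/n = 1.875 × 10⁶ m/s
f = v/(2πr) = 6.905 × 10¹⁴ Hz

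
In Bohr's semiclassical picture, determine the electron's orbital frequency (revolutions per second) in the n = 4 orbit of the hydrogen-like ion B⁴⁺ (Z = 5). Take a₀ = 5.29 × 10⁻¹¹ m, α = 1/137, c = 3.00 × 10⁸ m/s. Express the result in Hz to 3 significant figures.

2.57 × 10¹⁵ Hz

r = n²a₀/Z = 1.69 × 10⁻¹⁰ m, v = Zαc/n = 2.74 × 10⁶ m/s
f = v/(2πr) = 2.57 × 10¹⁵ Hz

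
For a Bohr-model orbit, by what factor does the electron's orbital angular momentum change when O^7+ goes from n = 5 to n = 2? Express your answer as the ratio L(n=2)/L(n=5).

L = nℏ depends only on n, so L ∝ n.
L(n=2)/L(n=5) = (2/5)^1 = 2/5

2/5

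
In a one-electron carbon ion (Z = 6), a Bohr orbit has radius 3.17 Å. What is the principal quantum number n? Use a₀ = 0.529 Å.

r_n = n²a₀/Z ⇒ n² = rZ/a₀ = 3.17 × 6 / 0.529 ≈ 35.95
n = 6

6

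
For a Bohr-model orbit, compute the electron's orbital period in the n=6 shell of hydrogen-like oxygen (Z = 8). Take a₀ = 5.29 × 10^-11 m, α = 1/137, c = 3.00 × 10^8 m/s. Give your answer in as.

r = n²a₀/Z = 6²·5.29 × 10^-11/8 = 2.38 × 10^-10 m
v = Zαc/n = 8·0.00730·3.00 × 10^8/6 = 2.92 × 10^6 m/s
T = 2πr/v = 5.12 × 10^-16 s = 512 as

512 as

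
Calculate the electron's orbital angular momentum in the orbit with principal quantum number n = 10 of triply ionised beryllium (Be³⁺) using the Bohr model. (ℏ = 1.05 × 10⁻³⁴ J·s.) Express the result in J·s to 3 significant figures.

L_n = nℏ = 10 × 1.05 × 10⁻³⁴ = 1.05 × 10⁻³³ J·s

1.05 × 10⁻³³ J·s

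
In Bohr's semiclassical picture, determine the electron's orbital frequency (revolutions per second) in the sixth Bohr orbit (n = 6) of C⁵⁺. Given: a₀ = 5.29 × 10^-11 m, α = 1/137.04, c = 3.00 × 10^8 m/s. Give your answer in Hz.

r = n²a₀/Z = 3.17 × 10^-10 m, v = Zαc/n = 2.19 × 10^6 m/s
f = v/(2πr) = 1.10 × 10^15 Hz

1.10 × 10^15 Hz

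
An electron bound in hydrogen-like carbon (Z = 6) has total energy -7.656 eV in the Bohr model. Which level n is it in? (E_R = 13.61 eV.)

8

E_n = −E_R Z²/n² ⇒ n² = E_R Z²/(−E_n) = 13.61 × 6² / 7.656 ≈ 64.00
n = 8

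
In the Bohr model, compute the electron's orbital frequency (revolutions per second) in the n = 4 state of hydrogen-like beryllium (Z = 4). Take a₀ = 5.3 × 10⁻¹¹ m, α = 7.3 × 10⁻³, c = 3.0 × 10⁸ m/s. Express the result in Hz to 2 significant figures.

1.6 × 10¹⁵ Hz

r = n²a₀/Z = 2.1 × 10⁻¹⁰ m, v = Zαc/n = 2.2 × 10⁶ m/s
f = v/(2πr) = 1.6 × 10¹⁵ Hz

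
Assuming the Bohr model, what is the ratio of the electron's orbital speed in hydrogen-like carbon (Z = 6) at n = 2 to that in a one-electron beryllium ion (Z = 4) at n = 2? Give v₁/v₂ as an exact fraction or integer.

v ∝ Z^1 · n^-1
v₁/v₂ = (6/4)^1 · (2/2)^-1 = 3/2

3/2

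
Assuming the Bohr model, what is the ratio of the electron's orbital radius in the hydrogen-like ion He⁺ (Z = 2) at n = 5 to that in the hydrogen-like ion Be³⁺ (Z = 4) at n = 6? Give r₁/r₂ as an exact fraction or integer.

25/18

r ∝ Z^-1 · n^2
r₁/r₂ = (2/4)^-1 · (5/6)^2 = 25/18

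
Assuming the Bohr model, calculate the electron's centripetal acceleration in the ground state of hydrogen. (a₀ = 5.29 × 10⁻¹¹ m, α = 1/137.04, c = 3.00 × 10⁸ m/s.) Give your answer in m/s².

9.06 × 10²² m/s²

r = n²a₀/Z = 5.29 × 10⁻¹¹ m, v = Zαc/n = 2.19 × 10⁶ m/s
a = v²/r = (2.19 × 10⁶)² / 5.29 × 10⁻¹¹ = 9.06 × 10²² m/s²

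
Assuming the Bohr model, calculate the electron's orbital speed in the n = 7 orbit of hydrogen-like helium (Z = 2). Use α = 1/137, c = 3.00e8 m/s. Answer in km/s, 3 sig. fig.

626 km/s

v_n = Zαc/n = 2 × 0.00730 × 3.00e8 / 7
    = 626 km/s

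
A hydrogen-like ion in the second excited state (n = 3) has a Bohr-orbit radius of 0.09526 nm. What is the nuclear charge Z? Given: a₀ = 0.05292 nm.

5

r_n = n²a₀/Z ⇒ Z = n²a₀/r = 3² × 0.05292 / 0.09526 ≈ 5.00
Z = 5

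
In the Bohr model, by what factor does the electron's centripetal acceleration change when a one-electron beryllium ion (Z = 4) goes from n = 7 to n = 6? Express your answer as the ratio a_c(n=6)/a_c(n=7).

2401/1296

a_c ∝ Z^3 · n^-4; with Z fixed, a_c ∝ n^-4.
a_c(n=6)/a_c(n=7) = (6/7)^-4 = 2401/1296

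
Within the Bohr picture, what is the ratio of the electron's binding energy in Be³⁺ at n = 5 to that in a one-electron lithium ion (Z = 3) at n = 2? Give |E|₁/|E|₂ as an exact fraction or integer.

64/225

|E| ∝ Z^2 · n^-2
|E|₁/|E|₂ = (4/3)^2 · (5/2)^-2 = 64/225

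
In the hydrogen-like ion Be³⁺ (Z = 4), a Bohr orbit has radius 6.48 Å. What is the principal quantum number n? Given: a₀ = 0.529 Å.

7

r_n = n²a₀/Z ⇒ n² = rZ/a₀ = 6.48 × 4 / 0.529 ≈ 49.00
n = 7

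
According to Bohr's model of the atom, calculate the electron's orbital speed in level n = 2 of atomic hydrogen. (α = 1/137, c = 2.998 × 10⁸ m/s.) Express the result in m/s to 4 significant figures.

1.094 × 10⁶ m/s

v_n = Zαc/n = 1 × 0.007299 × 2.998 × 10⁸ / 2
    = 1.094 × 10⁶ m/s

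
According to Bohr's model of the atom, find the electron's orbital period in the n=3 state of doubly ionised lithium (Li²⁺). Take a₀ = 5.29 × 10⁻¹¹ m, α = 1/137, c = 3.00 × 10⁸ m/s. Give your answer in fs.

0.455 fs

r = n²a₀/Z = 3²·5.29 × 10⁻¹¹/3 = 1.59 × 10⁻¹⁰ m
v = Zαc/n = 3·0.00730·3.00 × 10⁸/3 = 2.19 × 10⁶ m/s
T = 2πr/v = 4.55 × 10⁻¹⁶ s = 0.455 fs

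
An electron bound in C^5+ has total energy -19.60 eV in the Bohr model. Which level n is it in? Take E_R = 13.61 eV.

5

E_n = −E_R Z²/n² ⇒ n² = E_R Z²/(−E_n) = 13.61 × 6² / 19.60 ≈ 25.00
n = 5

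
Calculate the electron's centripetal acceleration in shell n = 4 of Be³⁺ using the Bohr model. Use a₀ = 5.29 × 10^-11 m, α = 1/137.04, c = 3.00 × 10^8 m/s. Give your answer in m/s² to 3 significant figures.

r = n²a₀/Z = 2.12 × 10^-10 m, v = Zαc/n = 2.19 × 10^6 m/s
a = v²/r = (2.19 × 10^6)² / 2.12 × 10^-10 = 2.26 × 10^22 m/s²

2.26 × 10^22 m/s²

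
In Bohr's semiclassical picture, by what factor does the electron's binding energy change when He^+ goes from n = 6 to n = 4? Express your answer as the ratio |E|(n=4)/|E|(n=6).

|E| ∝ Z^2 · n^-2; with Z fixed, |E| ∝ n^-2.
|E|(n=4)/|E|(n=6) = (4/6)^-2 = 9/4

9/4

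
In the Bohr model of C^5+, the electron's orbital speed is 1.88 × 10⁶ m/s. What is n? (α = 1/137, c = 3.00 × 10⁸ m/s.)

7

v_n = Zαc/n ⇒ n = Zαc/v = 6 × 0.00730 × 3.00 × 10⁸ / 1.88 × 10⁶ ≈ 6.99
n = 7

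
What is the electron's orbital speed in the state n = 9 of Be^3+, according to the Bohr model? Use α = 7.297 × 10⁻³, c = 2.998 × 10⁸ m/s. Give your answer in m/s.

9.723 × 10⁵ m/s

v_n = Zαc/n = 4 × 0.007297 × 2.998 × 10⁸ / 9
    = 9.723 × 10⁵ m/s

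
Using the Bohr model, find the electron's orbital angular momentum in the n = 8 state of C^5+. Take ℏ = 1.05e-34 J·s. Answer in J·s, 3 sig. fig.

8.40e-34 J·s

L_n = nℏ = 8 × 1.05e-34 = 8.40e-34 J·s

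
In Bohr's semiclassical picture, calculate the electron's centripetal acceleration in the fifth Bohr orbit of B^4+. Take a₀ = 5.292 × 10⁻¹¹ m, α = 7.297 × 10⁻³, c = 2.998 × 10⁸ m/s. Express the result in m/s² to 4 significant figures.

1.809 × 10²² m/s²

r = n²a₀/Z = 2.646 × 10⁻¹⁰ m, v = Zαc/n = 2.188 × 10⁶ m/s
a = v²/r = (2.188 × 10⁶)² / 2.646 × 10⁻¹⁰ = 1.809 × 10²² m/s²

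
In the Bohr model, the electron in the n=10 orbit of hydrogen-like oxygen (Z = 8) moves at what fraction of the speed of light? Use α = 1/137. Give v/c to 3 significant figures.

0.00584

v_n = Zαc/n, so v/c = Zα/n = 8 × 0.00730 / 10 = 0.00584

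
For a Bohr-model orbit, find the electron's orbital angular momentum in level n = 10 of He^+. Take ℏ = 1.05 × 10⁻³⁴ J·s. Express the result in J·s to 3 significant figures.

L_n = nℏ = 10 × 1.05 × 10⁻³⁴ = 1.05 × 10⁻³³ J·s

1.05 × 10⁻³³ J·s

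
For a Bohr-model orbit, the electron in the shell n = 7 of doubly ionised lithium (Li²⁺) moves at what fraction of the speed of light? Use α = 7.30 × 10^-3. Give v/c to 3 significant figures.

v_n = Zαc/n, so v/c = Zα/n = 3 × 0.00730 / 7 = 0.00313

0.00313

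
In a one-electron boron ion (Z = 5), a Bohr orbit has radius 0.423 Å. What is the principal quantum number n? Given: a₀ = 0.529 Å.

r_n = n²a₀/Z ⇒ n² = rZ/a₀ = 0.423 × 5 / 0.529 ≈ 4.00
n = 2

2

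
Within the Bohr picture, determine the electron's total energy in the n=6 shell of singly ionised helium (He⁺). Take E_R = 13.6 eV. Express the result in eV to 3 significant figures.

E_n = −E_R·Z²/n² = −13.6 × 2²/6² = -1.51 eV

-1.51 eV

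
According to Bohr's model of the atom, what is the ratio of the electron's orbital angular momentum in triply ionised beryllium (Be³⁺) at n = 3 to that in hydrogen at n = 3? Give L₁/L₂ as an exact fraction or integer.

L = nℏ is independent of Z.
L₁/L₂ = n₁/n₂ = 3/3 = 1

1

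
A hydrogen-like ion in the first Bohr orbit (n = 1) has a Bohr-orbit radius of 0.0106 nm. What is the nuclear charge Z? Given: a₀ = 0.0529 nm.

5

r_n = n²a₀/Z ⇒ Z = n²a₀/r = 1² × 0.0529 / 0.0106 ≈ 4.99
Z = 5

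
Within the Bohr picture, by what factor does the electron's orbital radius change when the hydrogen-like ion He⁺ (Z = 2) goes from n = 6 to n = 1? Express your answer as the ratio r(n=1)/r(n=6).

1/36

r ∝ Z^-1 · n^2; with Z fixed, r ∝ n^2.
r(n=1)/r(n=6) = (1/6)^2 = 1/36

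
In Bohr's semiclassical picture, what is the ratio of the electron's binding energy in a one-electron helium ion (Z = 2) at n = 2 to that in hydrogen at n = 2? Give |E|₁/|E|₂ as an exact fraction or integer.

4

|E| ∝ Z^2 · n^-2
|E|₁/|E|₂ = (2/1)^2 · (2/2)^-2 = 4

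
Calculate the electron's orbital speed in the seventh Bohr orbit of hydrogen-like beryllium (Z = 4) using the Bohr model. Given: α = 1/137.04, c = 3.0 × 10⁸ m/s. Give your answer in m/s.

v_n = Zαc/n = 4 × 0.0073 × 3.0 × 10⁸ / 7
    = 1.3 × 10⁶ m/s

1.3 × 10⁶ m/s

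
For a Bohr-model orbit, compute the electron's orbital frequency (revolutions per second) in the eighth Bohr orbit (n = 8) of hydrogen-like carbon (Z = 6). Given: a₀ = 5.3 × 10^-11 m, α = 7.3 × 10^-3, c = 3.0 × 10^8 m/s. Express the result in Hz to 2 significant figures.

r = n²a₀/Z = 5.7 × 10^-10 m, v = Zαc/n = 1.6 × 10^6 m/s
f = v/(2πr) = 4.6 × 10^14 Hz

4.6 × 10^14 Hz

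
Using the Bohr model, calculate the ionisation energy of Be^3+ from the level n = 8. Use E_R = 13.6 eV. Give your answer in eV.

3.40 eV

E_n = −E_R·Z²/n² = −13.6 × 4²/8² eV = -3.40 eV
Ionisation energy = −E_n = 3.40 eV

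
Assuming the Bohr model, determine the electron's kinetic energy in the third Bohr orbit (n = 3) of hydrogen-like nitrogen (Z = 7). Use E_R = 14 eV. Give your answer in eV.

For a Coulomb orbit the virial theorem gives K = −E_n.
E_n = −E_R·Z²/n², so K = E_R·Z²/n² = 14 × 7²/3² = 76 eV

76 eV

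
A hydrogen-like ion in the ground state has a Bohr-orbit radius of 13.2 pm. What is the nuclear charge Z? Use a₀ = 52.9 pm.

r_n = n²a₀/Z ⇒ Z = n²a₀/r = 1² × 52.9 / 13.2 ≈ 4.01
Z = 4

4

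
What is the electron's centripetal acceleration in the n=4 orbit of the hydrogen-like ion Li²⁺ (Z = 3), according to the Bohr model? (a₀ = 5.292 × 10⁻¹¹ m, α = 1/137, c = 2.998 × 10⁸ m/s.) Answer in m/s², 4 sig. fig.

r = n²a₀/Z = 2.822 × 10⁻¹⁰ m, v = Zαc/n = 1.641 × 10⁶ m/s
a = v²/r = (1.641 × 10⁶)² / 2.822 × 10⁻¹⁰ = 9.544 × 10²¹ m/s²

9.544 × 10²¹ m/s²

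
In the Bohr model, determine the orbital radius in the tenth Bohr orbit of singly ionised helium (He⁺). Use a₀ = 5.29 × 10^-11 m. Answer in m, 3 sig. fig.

r_n = n²a₀/Z = 10² × 5.29 × 10^-11 / 2
    = 100 × 5.29 × 10^-11 / 2 = 2.64 × 10^-9 m

2.64 × 10^-9 m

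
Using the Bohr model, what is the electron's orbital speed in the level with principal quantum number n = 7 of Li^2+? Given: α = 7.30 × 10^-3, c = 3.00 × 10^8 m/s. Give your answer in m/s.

9.39 × 10^5 m/s

v_n = Zαc/n = 3 × 0.00730 × 3.00 × 10^8 / 7
    = 9.39 × 10^5 m/s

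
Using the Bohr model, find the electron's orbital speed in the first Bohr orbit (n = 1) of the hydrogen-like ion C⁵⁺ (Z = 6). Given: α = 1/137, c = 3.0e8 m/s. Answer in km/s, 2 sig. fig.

1.3e4 km/s

v_n = Zαc/n = 6 × 0.0073 × 3.0e8 / 1
    = 1.3e4 km/s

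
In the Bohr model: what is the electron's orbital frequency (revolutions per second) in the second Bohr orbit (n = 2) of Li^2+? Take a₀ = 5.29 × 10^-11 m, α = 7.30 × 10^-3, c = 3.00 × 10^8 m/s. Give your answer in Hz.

r = n²a₀/Z = 7.05 × 10^-11 m, v = Zαc/n = 3.29 × 10^6 m/s
f = v/(2πr) = 7.41 × 10^15 Hz

7.41 × 10^15 Hz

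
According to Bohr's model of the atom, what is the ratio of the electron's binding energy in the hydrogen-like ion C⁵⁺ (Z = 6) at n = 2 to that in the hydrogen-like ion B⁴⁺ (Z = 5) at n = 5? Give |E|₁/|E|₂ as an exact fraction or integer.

|E| ∝ Z^2 · n^-2
|E|₁/|E|₂ = (6/5)^2 · (2/5)^-2 = 9

9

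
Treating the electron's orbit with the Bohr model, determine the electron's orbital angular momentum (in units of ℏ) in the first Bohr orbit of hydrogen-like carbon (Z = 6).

1

L_n = nℏ, so L/ℏ = n = 1.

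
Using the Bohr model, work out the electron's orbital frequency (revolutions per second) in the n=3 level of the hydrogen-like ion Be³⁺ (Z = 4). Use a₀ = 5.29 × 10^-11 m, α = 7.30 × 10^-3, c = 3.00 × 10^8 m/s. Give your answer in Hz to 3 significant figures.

r = n²a₀/Z = 1.19 × 10^-10 m, v = Zαc/n = 2.92 × 10^6 m/s
f = v/(2πr) = 3.90 × 10^15 Hz

3.90 × 10^15 Hz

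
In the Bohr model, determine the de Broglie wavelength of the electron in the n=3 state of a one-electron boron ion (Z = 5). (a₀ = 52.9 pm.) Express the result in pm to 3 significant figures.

199 pm

The Bohr quantisation condition is nλ = 2πr_n.
r_n = n²a₀/Z = 95.2 pm
λ = 2πr_n/n = 2π·95.2/3 = 199 pm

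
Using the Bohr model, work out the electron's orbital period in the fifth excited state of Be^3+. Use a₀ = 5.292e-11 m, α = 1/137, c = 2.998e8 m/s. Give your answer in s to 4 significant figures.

r = n²a₀/Z = 6²·5.292e-11/4 = 4.763e-10 m
v = Zαc/n = 4·0.007299·2.998e8/6 = 1.459e6 m/s
T = 2πr/v = 2.051e-15 s

2.051e-15 s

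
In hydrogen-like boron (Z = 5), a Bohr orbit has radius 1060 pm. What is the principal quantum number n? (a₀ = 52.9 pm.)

10

r_n = n²a₀/Z ⇒ n² = rZ/a₀ = 1060 × 5 / 52.9 ≈ 100.19
n = 10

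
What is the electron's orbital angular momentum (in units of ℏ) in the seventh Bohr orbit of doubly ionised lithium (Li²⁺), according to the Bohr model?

7

L_n = nℏ, so L/ℏ = n = 7.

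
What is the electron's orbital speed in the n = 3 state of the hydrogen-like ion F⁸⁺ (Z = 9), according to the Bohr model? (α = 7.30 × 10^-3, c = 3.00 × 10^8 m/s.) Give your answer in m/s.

v_n = Zαc/n = 9 × 0.00730 × 3.00 × 10^8 / 3
    = 6.57 × 10^6 m/s

6.57 × 10^6 m/s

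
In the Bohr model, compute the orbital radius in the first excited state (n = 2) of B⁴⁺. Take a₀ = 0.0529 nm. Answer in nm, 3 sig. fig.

0.0423 nm

r_n = n²a₀/Z = 2² × 0.0529 / 5
    = 4 × 0.0529 / 5 = 0.0423 nm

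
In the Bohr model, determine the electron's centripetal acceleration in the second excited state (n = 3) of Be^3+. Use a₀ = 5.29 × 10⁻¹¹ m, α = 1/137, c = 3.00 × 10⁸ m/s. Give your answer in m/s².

r = n²a₀/Z = 1.19 × 10⁻¹⁰ m, v = Zαc/n = 2.92 × 10⁶ m/s
a = v²/r = (2.92 × 10⁶)² / 1.19 × 10⁻¹⁰ = 7.16 × 10²² m/s²

7.16 × 10²² m/s²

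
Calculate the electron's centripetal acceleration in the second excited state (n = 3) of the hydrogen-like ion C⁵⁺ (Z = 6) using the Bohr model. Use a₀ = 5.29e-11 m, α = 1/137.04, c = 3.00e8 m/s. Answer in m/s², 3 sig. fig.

r = n²a₀/Z = 7.94e-11 m, v = Zαc/n = 4.38e6 m/s
a = v²/r = (4.38e6)² / 7.94e-11 = 2.42e23 m/s²

2.42e23 m/s²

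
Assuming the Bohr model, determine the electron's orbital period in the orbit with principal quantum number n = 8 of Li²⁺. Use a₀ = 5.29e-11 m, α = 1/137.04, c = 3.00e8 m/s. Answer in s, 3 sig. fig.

r = n²a₀/Z = 8²·5.29e-11/3 = 1.13e-9 m
v = Zαc/n = 3·0.00730·3.00e8/8 = 8.21e5 m/s
T = 2πr/v = 8.64e-15 s

8.64e-15 s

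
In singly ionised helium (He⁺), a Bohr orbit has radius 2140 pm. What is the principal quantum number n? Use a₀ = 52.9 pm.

9

r_n = n²a₀/Z ⇒ n² = rZ/a₀ = 2140 × 2 / 52.9 ≈ 80.91
n = 9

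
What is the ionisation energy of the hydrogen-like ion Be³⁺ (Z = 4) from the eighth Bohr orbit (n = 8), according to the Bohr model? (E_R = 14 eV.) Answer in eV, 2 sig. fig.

3.5 eV

E_n = −E_R·Z²/n² = −14 × 4²/8² eV = -3.5 eV
Ionisation energy = −E_n = 3.5 eV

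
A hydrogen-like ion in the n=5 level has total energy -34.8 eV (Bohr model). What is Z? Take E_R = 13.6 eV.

8

E_n = −E_R Z²/n² ⇒ Z² = −E_n n²/E_R = 34.8 × 5² / 13.6 ≈ 63.97
Z = 8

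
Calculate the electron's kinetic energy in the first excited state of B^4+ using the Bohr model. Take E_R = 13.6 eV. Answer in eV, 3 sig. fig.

For a Coulomb orbit the virial theorem gives K = −E_n.
E_n = −E_R·Z²/n², so K = E_R·Z²/n² = 13.6 × 5²/2² = 85.0 eV

85.0 eV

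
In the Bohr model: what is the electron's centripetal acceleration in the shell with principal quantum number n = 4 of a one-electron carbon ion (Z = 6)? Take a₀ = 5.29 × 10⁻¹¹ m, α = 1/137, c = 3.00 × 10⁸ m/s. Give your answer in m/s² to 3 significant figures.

7.65 × 10²² m/s²

r = n²a₀/Z = 1.41 × 10⁻¹⁰ m, v = Zαc/n = 3.28 × 10⁶ m/s
a = v²/r = (3.28 × 10⁶)² / 1.41 × 10⁻¹⁰ = 7.65 × 10²² m/s²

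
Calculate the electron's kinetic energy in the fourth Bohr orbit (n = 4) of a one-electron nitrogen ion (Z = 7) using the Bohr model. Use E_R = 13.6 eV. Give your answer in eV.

For a Coulomb orbit the virial theorem gives K = −E_n.
E_n = −E_R·Z²/n², so K = E_R·Z²/n² = 13.6 × 7²/4² = 41.6 eV

41.6 eV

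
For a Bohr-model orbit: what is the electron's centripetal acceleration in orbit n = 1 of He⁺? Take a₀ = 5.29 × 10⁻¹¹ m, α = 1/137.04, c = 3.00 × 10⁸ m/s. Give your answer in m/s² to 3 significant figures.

r = n²a₀/Z = 2.65 × 10⁻¹¹ m, v = Zαc/n = 4.38 × 10⁶ m/s
a = v²/r = (4.38 × 10⁶)² / 2.65 × 10⁻¹¹ = 7.25 × 10²³ m/s²

7.25 × 10²³ m/s²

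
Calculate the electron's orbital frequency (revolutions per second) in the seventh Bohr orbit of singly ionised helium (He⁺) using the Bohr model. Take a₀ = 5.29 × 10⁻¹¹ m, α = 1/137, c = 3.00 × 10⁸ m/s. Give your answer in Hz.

7.68 × 10¹³ Hz

r = n²a₀/Z = 1.30 × 10⁻⁹ m, v = Zαc/n = 6.26 × 10⁵ m/s
f = v/(2πr) = 7.68 × 10¹³ Hz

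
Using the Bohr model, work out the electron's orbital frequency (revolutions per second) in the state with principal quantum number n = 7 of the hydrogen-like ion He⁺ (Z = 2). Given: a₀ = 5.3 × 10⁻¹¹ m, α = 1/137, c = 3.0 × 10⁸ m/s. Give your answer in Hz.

r = n²a₀/Z = 1.3 × 10⁻⁹ m, v = Zαc/n = 6.3 × 10⁵ m/s
f = v/(2πr) = 7.7 × 10¹³ Hz

7.7 × 10¹³ Hz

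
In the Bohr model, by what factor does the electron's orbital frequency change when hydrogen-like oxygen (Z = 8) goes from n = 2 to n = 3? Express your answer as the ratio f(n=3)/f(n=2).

f ∝ Z^2 · n^-3; with Z fixed, f ∝ n^-3.
f(n=3)/f(n=2) = (3/2)^-3 = 8/27

8/27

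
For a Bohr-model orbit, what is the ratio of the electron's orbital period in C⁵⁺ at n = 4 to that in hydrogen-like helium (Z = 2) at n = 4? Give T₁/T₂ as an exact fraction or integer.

1/9

T ∝ Z^-2 · n^3
T₁/T₂ = (6/2)^-2 · (4/4)^3 = 1/9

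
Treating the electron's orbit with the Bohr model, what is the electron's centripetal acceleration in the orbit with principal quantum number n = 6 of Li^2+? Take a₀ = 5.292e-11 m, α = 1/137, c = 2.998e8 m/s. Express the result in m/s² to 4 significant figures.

1.885e21 m/s²

r = n²a₀/Z = 6.350e-10 m, v = Zαc/n = 1.094e6 m/s
a = v²/r = (1.094e6)² / 6.350e-10 = 1.885e21 m/s²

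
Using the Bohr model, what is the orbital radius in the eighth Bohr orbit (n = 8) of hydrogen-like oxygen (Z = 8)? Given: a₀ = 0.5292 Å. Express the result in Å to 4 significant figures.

4.234 Å

r_n = n²a₀/Z = 8² × 0.5292 / 8
    = 64 × 0.5292 / 8 = 4.234 Å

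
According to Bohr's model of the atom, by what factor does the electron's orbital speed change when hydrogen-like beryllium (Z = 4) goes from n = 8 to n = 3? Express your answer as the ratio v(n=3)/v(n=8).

8/3

v ∝ Z^1 · n^-1; with Z fixed, v ∝ n^-1.
v(n=3)/v(n=8) = (3/8)^-1 = 8/3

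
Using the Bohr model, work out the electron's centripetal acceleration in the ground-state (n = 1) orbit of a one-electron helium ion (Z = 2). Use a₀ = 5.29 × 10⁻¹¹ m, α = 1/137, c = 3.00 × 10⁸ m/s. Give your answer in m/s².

r = n²a₀/Z = 2.65 × 10⁻¹¹ m, v = Zαc/n = 4.38 × 10⁶ m/s
a = v²/r = (4.38 × 10⁶)² / 2.65 × 10⁻¹¹ = 7.25 × 10²³ m/s²

7.25 × 10²³ m/s²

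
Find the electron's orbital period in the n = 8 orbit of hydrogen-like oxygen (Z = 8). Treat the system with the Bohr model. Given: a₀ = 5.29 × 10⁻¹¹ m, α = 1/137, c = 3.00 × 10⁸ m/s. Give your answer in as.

1210 as

r = n²a₀/Z = 8²·5.29 × 10⁻¹¹/8 = 4.23 × 10⁻¹⁰ m
v = Zαc/n = 8·0.00730·3.00 × 10⁸/8 = 2.19 × 10⁶ m/s
T = 2πr/v = 1.21 × 10⁻¹⁵ s = 1210 as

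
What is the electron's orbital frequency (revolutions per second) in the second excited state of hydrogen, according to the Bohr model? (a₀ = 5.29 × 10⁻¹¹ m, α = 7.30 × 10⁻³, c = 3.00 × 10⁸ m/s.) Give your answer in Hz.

2.44 × 10¹⁴ Hz

r = n²a₀/Z = 4.76 × 10⁻¹⁰ m, v = Zαc/n = 7.30 × 10⁵ m/s
f = v/(2πr) = 2.44 × 10¹⁴ Hz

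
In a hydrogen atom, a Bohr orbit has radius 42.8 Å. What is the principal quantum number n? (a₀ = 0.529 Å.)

r_n = n²a₀/Z ⇒ n² = rZ/a₀ = 42.8 × 1 / 0.529 ≈ 80.91
n = 9

9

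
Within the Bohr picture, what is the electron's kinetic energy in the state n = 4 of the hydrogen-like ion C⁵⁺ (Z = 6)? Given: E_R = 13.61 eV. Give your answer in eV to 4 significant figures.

For a Coulomb orbit the virial theorem gives K = −E_n.
E_n = −E_R·Z²/n², so K = E_R·Z²/n² = 13.61 × 6²/4² = 30.62 eV

30.62 eV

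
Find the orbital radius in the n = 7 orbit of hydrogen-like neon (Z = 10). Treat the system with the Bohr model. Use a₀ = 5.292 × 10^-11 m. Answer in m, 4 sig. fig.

r_n = n²a₀/Z = 7² × 5.292 × 10^-11 / 10
    = 49 × 5.292 × 10^-11 / 10 = 2.593 × 10^-10 m

2.593 × 10^-10 m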